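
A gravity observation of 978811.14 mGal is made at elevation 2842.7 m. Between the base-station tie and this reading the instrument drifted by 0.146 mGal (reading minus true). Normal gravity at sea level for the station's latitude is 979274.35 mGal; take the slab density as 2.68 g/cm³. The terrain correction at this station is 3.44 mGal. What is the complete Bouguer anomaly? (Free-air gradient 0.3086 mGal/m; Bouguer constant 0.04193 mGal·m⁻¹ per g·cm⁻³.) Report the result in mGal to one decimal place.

97.9

Drift-corrected reading = 978811.14 − (0.146) = 978810.994 mGal
Free-air correction = 0.3086 × 2842.7 = 877.26 mGal
Free-air anomaly = 978810.994 − 979274.35 + (877.26) = 413.904 mGal
Bouguer slab correction = 0.04193 × 2.68 × 2842.7 = 319.44 mGal
Simple Bouguer anomaly = 413.904 − (319.44) = 94.464 mGal
Complete Bouguer anomaly = 94.464 + 3.44 = 97.904 mGal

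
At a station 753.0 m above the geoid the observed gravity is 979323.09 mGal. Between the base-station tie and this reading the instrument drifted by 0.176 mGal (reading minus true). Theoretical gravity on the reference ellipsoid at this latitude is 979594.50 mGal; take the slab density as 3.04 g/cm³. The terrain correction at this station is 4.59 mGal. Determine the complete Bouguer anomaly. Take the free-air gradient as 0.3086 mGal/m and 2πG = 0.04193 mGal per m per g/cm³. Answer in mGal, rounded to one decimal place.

Drift-corrected reading = 979323.09 − (0.176) = 979322.914 mGal
Free-air correction = 0.3086 × 753.0 = 232.38 mGal
Free-air anomaly = 979322.914 − 979594.50 + (232.38) = -39.206 mGal
Bouguer slab correction = 0.04193 × 3.04 × 753.0 = 95.98 mGal
Simple Bouguer anomaly = -39.206 − (95.98) = -135.186 mGal
Complete Bouguer anomaly = -135.186 + 4.59 = -130.596 mGal

-130.6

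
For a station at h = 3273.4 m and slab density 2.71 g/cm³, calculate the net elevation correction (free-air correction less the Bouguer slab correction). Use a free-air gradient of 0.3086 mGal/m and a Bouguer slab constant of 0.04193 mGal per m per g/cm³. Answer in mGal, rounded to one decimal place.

638.2

Combined gradient = 0.3086 − 0.04193 × 2.71 = 0.1949697 mGal/m
Combined elevation correction = 0.1949697 × 3273.4 = 638.2 mGal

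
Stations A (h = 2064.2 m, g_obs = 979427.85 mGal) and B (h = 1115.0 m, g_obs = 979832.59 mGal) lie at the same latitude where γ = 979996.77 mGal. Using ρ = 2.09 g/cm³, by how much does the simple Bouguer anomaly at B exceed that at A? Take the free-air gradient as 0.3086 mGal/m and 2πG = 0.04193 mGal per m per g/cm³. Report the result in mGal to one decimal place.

Δg_SB(A) = 979427.85 − 979996.77 + 0.3086×2064.2 − 0.04193×2.09×2064.2 = -112.80 mGal
Δg_SB(B) = 979832.59 − 979996.77 + 0.3086×1115.0 − 0.04193×2.09×1115.0 = 82.20 mGal
Difference = 82.20 − (-112.80) = 195.00 mGal

195.0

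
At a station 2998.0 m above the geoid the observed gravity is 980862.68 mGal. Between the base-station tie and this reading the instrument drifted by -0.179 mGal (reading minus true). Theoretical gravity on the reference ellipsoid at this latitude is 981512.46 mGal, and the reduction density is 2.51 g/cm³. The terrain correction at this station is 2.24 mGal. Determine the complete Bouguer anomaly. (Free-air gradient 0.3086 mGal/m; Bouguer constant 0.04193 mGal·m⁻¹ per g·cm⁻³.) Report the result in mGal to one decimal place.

Drift-corrected reading = 980862.68 − (-0.179) = 980862.859 mGal
Free-air correction = 0.3086 × 2998.0 = 925.18 mGal
Free-air anomaly = 980862.859 − 981512.46 + (925.18) = 275.579 mGal
Bouguer slab correction = 0.04193 × 2.51 × 2998.0 = 315.52 mGal
Simple Bouguer anomaly = 275.579 − (315.52) = -39.941 mGal
Complete Bouguer anomaly = -39.941 + 2.24 = -37.701 mGal

-37.7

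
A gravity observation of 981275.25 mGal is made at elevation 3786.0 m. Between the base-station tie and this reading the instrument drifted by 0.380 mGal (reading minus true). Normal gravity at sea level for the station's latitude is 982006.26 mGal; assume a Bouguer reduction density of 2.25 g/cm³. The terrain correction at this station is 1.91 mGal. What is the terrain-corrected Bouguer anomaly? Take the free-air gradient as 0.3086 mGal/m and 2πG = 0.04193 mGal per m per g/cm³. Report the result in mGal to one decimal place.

Drift-corrected reading = 981275.25 − (0.380) = 981274.870 mGal
Free-air correction = 0.3086 × 3786.0 = 1168.36 mGal
Free-air anomaly = 981274.870 − 982006.26 + (1168.36) = 436.970 mGal
Bouguer slab correction = 0.04193 × 2.25 × 3786.0 = 357.18 mGal
Simple Bouguer anomaly = 436.970 − (357.18) = 79.790 mGal
Complete Bouguer anomaly = 79.790 + 1.91 = 81.700 mGal

81.7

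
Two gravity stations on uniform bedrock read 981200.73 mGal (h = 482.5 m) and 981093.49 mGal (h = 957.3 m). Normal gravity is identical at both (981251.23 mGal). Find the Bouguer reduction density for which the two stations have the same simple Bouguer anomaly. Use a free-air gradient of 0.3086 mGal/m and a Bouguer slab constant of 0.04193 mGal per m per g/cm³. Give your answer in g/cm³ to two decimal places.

Δg_obs = 981093.49 − 981200.73 = -107.24 mGal over Δh = 957.3 − 482.5 = 474.8 m
Equal Bouguer anomalies ⇒ Δg_obs + (0.3086 − 0.04193ρ)·Δh = 0
0.3086 − 0.04193ρ = −Δg_obs/Δh = 0.22586
ρ = (0.3086 − 0.22586) / 0.04193 = 1.97 g/cm³

1.97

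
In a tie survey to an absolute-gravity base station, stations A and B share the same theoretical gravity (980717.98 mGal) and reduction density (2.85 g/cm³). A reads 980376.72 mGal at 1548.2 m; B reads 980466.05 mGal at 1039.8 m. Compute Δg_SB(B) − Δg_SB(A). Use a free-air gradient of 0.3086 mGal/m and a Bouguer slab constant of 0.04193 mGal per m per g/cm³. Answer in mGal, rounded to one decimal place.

Δg_SB(A) = 980376.72 − 980717.98 + 0.3086×1548.2 − 0.04193×2.85×1548.2 = -48.50 mGal
Δg_SB(B) = 980466.05 − 980717.98 + 0.3086×1039.8 − 0.04193×2.85×1039.8 = -55.30 mGal
Difference = -55.30 − (-48.50) = -6.80 mGal

-6.8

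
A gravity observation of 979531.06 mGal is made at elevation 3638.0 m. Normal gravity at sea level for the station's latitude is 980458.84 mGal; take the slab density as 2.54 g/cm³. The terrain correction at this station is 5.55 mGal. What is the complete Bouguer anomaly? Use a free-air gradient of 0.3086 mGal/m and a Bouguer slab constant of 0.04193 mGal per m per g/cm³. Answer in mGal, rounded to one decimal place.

-187.0

Free-air correction = 0.3086 × 3638.0 = 1122.69 mGal
Free-air anomaly = 979531.06 − 980458.84 + (1122.69) = 194.91 mGal
Bouguer slab correction = 0.04193 × 2.54 × 3638.0 = 387.46 mGal
Simple Bouguer anomaly = 194.91 − (387.46) = -192.55 mGal
Complete Bouguer anomaly = -192.55 + 5.55 = -187.00 mGal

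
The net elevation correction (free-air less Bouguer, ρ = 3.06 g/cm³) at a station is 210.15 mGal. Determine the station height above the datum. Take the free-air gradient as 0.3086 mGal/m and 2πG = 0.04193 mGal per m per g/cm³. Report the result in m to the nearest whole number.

1166

Combined gradient = 0.3086 − 0.04193 × 3.06 = 0.1802942 mGal/m
h = 210.15 / 0.1802942 = 1165.59 m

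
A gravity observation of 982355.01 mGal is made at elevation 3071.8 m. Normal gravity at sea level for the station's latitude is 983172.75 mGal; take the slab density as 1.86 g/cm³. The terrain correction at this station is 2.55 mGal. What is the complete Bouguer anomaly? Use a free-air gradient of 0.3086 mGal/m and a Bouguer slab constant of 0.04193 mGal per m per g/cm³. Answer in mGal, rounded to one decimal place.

Free-air correction = 0.3086 × 3071.8 = 947.96 mGal
Free-air anomaly = 982355.01 − 983172.75 + (947.96) = 130.22 mGal
Bouguer slab correction = 0.04193 × 1.86 × 3071.8 = 239.57 mGal
Simple Bouguer anomaly = 130.22 − (239.57) = -109.35 mGal
Complete Bouguer anomaly = -109.35 + 2.55 = -106.80 mGal

-106.8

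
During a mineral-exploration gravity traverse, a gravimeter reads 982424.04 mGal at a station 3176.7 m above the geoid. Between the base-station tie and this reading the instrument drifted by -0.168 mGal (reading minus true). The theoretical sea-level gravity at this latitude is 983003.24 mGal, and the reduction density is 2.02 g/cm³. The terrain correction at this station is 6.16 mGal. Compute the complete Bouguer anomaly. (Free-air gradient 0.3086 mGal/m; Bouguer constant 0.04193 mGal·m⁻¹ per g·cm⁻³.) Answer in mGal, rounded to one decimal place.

Drift-corrected reading = 982424.04 − (-0.168) = 982424.208 mGal
Free-air correction = 0.3086 × 3176.7 = 980.33 mGal
Free-air anomaly = 982424.208 − 983003.24 + (980.33) = 401.298 mGal
Bouguer slab correction = 0.04193 × 2.02 × 3176.7 = 269.06 mGal
Simple Bouguer anomaly = 401.298 − (269.06) = 132.238 mGal
Complete Bouguer anomaly = 132.238 + 6.16 = 138.398 mGal

138.4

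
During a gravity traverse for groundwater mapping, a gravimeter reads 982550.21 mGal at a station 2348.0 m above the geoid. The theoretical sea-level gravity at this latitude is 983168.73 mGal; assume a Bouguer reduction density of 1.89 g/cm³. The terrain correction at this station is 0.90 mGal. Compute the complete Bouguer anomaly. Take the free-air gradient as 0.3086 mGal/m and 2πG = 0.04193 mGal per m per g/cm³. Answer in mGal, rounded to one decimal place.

-79.1

Free-air correction = 0.3086 × 2348.0 = 724.59 mGal
Free-air anomaly = 982550.21 − 983168.73 + (724.59) = 106.07 mGal
Bouguer slab correction = 0.04193 × 1.89 × 2348.0 = 186.07 mGal
Simple Bouguer anomaly = 106.07 − (186.07) = -80.00 mGal
Complete Bouguer anomaly = -80.00 + 0.90 = -79.10 mGal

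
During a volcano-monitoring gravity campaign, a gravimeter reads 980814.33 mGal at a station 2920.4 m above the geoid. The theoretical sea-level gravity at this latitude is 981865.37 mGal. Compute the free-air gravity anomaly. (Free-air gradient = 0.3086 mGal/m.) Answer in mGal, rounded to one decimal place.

Free-air correction = 0.3086 × 2920.4 = 901.24 mGal
Free-air anomaly = 980814.33 − 981865.37 + (901.24) = -149.80 mGal

-149.8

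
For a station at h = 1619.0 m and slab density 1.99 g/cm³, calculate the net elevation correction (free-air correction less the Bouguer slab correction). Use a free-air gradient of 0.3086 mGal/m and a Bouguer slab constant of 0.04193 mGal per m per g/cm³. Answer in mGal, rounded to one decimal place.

364.5

Combined gradient = 0.3086 − 0.04193 × 1.99 = 0.2251593 mGal/m
Combined elevation correction = 0.2251593 × 1619.0 = 364.5 mGal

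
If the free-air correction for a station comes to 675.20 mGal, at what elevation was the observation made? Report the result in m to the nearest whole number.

h = 675.20 / 0.3086 = 2187.95 m

2188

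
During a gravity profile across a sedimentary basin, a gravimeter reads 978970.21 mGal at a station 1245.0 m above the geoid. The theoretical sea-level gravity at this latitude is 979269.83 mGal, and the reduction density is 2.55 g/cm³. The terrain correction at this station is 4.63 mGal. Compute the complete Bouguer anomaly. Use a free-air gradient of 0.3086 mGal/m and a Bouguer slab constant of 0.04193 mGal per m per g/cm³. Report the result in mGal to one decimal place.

-43.9

Free-air correction = 0.3086 × 1245.0 = 384.21 mGal
Free-air anomaly = 978970.21 − 979269.83 + (384.21) = 84.59 mGal
Bouguer slab correction = 0.04193 × 2.55 × 1245.0 = 133.12 mGal
Simple Bouguer anomaly = 84.59 − (133.12) = -48.53 mGal
Complete Bouguer anomaly = -48.53 + 4.63 = -43.90 mGal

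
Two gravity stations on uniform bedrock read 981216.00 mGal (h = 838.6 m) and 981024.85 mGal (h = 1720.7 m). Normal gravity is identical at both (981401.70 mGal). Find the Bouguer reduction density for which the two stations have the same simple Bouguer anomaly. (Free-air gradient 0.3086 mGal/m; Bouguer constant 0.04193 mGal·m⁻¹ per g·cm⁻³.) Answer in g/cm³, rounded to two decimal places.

Δg_obs = 981024.85 − 981216.00 = -191.15 mGal over Δh = 1720.7 − 838.6 = 882.1 m
Equal Bouguer anomalies ⇒ Δg_obs + (0.3086 − 0.04193ρ)·Δh = 0
0.3086 − 0.04193ρ = −Δg_obs/Δh = 0.21670
ρ = (0.3086 − 0.21670) / 0.04193 = 2.19 g/cm³

2.19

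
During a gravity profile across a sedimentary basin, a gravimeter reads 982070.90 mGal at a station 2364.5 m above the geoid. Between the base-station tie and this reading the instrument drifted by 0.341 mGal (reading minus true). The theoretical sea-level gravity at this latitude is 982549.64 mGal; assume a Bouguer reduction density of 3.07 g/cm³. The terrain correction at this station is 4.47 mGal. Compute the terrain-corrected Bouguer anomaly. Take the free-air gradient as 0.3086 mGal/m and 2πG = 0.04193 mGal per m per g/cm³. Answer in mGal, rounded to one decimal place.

Drift-corrected reading = 982070.90 − (0.341) = 982070.559 mGal
Free-air correction = 0.3086 × 2364.5 = 729.68 mGal
Free-air anomaly = 982070.559 − 982549.64 + (729.68) = 250.599 mGal
Bouguer slab correction = 0.04193 × 3.07 × 2364.5 = 304.37 mGal
Simple Bouguer anomaly = 250.599 − (304.37) = -53.771 mGal
Complete Bouguer anomaly = -53.771 + 4.47 = -49.301 mGal

-49.3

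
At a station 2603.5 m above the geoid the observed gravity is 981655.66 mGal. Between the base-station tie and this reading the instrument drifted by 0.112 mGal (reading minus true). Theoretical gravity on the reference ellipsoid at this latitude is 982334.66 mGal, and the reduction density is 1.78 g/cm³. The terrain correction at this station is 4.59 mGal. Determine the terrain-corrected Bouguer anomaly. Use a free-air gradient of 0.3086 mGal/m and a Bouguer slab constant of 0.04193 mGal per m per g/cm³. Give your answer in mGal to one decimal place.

-65.4

Drift-corrected reading = 981655.66 − (0.112) = 981655.548 mGal
Free-air correction = 0.3086 × 2603.5 = 803.44 mGal
Free-air anomaly = 981655.548 − 982334.66 + (803.44) = 124.328 mGal
Bouguer slab correction = 0.04193 × 1.78 × 2603.5 = 194.31 mGal
Simple Bouguer anomaly = 124.328 − (194.31) = -69.982 mGal
Complete Bouguer anomaly = -69.982 + 4.59 = -65.392 mGal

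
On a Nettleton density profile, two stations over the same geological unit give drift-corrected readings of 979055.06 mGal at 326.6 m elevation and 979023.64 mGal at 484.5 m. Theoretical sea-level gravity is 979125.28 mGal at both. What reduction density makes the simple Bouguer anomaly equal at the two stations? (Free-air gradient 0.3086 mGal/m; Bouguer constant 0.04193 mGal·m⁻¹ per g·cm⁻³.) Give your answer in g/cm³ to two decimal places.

2.61

Δg_obs = 979023.64 − 979055.06 = -31.42 mGal over Δh = 484.5 − 326.6 = 157.9 m
Equal Bouguer anomalies ⇒ Δg_obs + (0.3086 − 0.04193ρ)·Δh = 0
0.3086 − 0.04193ρ = −Δg_obs/Δh = 0.19899
ρ = (0.3086 − 0.19899) / 0.04193 = 2.61 g/cm³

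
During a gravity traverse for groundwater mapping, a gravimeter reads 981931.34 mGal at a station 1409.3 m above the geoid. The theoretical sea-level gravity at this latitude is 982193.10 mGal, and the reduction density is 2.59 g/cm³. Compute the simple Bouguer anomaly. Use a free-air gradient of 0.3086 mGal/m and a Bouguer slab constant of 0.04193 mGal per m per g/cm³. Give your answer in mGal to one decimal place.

Free-air correction = 0.3086 × 1409.3 = 434.91 mGal
Free-air anomaly = 981931.34 − 982193.10 + (434.91) = 173.15 mGal
Bouguer slab correction = 0.04193 × 2.59 × 1409.3 = 153.05 mGal
Simple Bouguer anomaly = 173.15 − (153.05) = 20.10 mGal

20.1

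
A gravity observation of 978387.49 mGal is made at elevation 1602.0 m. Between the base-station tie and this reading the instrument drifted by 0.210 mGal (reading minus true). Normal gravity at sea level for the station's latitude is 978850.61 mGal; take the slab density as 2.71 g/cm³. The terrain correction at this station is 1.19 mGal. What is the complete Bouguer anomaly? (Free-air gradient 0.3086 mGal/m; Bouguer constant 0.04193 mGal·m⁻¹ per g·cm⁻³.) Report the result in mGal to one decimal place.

-149.8

Drift-corrected reading = 978387.49 − (0.210) = 978387.280 mGal
Free-air correction = 0.3086 × 1602.0 = 494.38 mGal
Free-air anomaly = 978387.280 − 978850.61 + (494.38) = 31.050 mGal
Bouguer slab correction = 0.04193 × 2.71 × 1602.0 = 182.04 mGal
Simple Bouguer anomaly = 31.050 − (182.04) = -150.990 mGal
Complete Bouguer anomaly = -150.990 + 1.19 = -149.800 mGal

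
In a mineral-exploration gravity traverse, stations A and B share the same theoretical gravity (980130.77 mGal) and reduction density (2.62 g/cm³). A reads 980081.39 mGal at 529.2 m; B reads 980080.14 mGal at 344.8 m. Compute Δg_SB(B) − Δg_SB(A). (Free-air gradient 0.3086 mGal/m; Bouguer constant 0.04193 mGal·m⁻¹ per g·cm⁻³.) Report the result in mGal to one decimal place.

-37.9

Δg_SB(A) = 980081.39 − 980130.77 + 0.3086×529.2 − 0.04193×2.62×529.2 = 55.80 mGal
Δg_SB(B) = 980080.14 − 980130.77 + 0.3086×344.8 − 0.04193×2.62×344.8 = 17.90 mGal
Difference = 17.90 − (55.80) = -37.90 mGal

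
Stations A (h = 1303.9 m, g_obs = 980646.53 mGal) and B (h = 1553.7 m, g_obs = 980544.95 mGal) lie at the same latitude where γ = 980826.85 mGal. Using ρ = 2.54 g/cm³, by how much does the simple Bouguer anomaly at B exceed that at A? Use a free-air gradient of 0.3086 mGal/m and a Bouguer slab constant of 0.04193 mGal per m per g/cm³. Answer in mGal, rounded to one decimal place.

Δg_SB(A) = 980646.53 − 980826.85 + 0.3086×1303.9 − 0.04193×2.54×1303.9 = 83.20 mGal
Δg_SB(B) = 980544.95 − 980826.85 + 0.3086×1553.7 − 0.04193×2.54×1553.7 = 32.10 mGal
Difference = 32.10 − (83.20) = -51.10 mGal

-51.1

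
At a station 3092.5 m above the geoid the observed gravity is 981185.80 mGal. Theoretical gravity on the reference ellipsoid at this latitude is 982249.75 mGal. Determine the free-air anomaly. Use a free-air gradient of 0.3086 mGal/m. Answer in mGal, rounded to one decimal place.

Free-air correction = 0.3086 × 3092.5 = 954.35 mGal
Free-air anomaly = 981185.80 − 982249.75 + (954.35) = -109.60 mGal

-109.6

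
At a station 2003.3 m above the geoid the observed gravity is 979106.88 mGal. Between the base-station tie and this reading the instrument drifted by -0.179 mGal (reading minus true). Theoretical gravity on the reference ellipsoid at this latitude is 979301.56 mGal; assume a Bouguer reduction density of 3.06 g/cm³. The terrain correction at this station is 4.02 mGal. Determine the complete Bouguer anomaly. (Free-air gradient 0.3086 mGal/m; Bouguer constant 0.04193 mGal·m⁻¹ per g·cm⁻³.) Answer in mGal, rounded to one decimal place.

Drift-corrected reading = 979106.88 − (-0.179) = 979107.059 mGal
Free-air correction = 0.3086 × 2003.3 = 618.22 mGal
Free-air anomaly = 979107.059 − 979301.56 + (618.22) = 423.719 mGal
Bouguer slab correction = 0.04193 × 3.06 × 2003.3 = 257.04 mGal
Simple Bouguer anomaly = 423.719 − (257.04) = 166.679 mGal
Complete Bouguer anomaly = 166.679 + 4.02 = 170.699 mGal

170.7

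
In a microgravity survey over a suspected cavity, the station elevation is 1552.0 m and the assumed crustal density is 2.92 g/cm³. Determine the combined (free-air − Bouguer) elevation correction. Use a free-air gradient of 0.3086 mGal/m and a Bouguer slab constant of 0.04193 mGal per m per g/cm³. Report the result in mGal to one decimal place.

Combined gradient = 0.3086 − 0.04193 × 2.92 = 0.1861644 mGal/m
Combined elevation correction = 0.1861644 × 1552.0 = 288.9 mGal

288.9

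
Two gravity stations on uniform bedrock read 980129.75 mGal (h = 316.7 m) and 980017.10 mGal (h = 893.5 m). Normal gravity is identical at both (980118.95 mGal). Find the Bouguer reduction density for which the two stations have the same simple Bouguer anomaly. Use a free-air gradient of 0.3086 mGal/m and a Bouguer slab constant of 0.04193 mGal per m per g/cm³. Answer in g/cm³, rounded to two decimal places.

2.70

Δg_obs = 980017.10 − 980129.75 = -112.65 mGal over Δh = 893.5 − 316.7 = 576.8 m
Equal Bouguer anomalies ⇒ Δg_obs + (0.3086 − 0.04193ρ)·Δh = 0
0.3086 − 0.04193ρ = −Δg_obs/Δh = 0.19530
ρ = (0.3086 − 0.19530) / 0.04193 = 2.70 g/cm³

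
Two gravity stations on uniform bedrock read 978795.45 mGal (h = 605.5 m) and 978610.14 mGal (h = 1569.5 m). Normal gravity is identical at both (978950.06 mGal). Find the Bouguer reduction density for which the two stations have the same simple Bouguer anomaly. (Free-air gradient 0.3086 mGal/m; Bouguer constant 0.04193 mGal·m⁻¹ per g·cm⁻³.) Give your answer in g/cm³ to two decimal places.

Δg_obs = 978610.14 − 978795.45 = -185.31 mGal over Δh = 1569.5 − 605.5 = 964.0 m
Equal Bouguer anomalies ⇒ Δg_obs + (0.3086 − 0.04193ρ)·Δh = 0
0.3086 − 0.04193ρ = −Δg_obs/Δh = 0.19223
ρ = (0.3086 − 0.19223) / 0.04193 = 2.78 g/cm³

2.78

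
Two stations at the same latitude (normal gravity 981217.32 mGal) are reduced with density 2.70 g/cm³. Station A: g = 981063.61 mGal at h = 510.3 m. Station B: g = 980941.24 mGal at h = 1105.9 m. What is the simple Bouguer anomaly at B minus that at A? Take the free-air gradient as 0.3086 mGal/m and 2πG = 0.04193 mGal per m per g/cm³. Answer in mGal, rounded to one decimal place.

Δg_SB(A) = 981063.61 − 981217.32 + 0.3086×510.3 − 0.04193×2.70×510.3 = -54.00 mGal
Δg_SB(B) = 980941.24 − 981217.32 + 0.3086×1105.9 − 0.04193×2.70×1105.9 = -60.00 mGal
Difference = -60.00 − (-54.00) = -6.00 mGal

-6.0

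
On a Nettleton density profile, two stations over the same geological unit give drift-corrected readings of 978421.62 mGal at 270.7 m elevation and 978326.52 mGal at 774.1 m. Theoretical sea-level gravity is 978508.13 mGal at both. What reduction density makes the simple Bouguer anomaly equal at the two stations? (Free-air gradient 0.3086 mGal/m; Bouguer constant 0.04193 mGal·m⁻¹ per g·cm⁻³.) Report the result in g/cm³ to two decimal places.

2.85

Δg_obs = 978326.52 − 978421.62 = -95.10 mGal over Δh = 774.1 − 270.7 = 503.4 m
Equal Bouguer anomalies ⇒ Δg_obs + (0.3086 − 0.04193ρ)·Δh = 0
0.3086 − 0.04193ρ = −Δg_obs/Δh = 0.18892
ρ = (0.3086 − 0.18892) / 0.04193 = 2.85 g/cm³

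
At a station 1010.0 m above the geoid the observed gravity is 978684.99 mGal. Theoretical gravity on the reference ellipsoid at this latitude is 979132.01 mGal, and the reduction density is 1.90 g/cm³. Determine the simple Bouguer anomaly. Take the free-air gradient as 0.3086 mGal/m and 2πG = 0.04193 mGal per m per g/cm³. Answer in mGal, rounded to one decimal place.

-215.8

Free-air correction = 0.3086 × 1010.0 = 311.69 mGal
Free-air anomaly = 978684.99 − 979132.01 + (311.69) = -135.33 mGal
Bouguer slab correction = 0.04193 × 1.90 × 1010.0 = 80.46 mGal
Simple Bouguer anomaly = -135.33 − (80.46) = -215.79 mGal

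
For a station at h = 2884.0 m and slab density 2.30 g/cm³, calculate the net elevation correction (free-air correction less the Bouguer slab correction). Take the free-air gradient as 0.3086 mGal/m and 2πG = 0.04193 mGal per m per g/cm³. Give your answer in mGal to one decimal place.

611.9

Combined gradient = 0.3086 − 0.04193 × 2.30 = 0.2121610 mGal/m
Combined elevation correction = 0.2121610 × 2884.0 = 611.9 mGal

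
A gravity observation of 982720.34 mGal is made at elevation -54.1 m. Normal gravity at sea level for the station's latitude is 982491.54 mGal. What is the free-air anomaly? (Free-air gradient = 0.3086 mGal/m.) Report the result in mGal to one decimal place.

212.1

Free-air correction = 0.3086 × -54.1 = -16.70 mGal
Free-air anomaly = 982720.34 − 982491.54 + (-16.70) = 212.10 mGal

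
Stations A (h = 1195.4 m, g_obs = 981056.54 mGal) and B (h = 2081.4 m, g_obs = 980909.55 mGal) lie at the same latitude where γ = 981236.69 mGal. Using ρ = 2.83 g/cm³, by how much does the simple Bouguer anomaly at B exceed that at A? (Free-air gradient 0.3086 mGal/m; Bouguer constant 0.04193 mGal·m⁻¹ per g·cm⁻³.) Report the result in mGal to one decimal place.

Δg_SB(A) = 981056.54 − 981236.69 + 0.3086×1195.4 − 0.04193×2.83×1195.4 = 46.90 mGal
Δg_SB(B) = 980909.55 − 981236.69 + 0.3086×2081.4 − 0.04193×2.83×2081.4 = 68.20 mGal
Difference = 68.20 − (46.90) = 21.30 mGal

21.3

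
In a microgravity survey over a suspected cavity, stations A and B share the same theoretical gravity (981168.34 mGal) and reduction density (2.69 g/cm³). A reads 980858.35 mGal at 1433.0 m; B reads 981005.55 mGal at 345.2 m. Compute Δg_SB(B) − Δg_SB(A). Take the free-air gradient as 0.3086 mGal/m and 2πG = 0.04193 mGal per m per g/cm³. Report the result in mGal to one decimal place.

Δg_SB(A) = 980858.35 − 981168.34 + 0.3086×1433.0 − 0.04193×2.69×1433.0 = -29.40 mGal
Δg_SB(B) = 981005.55 − 981168.34 + 0.3086×345.2 − 0.04193×2.69×345.2 = -95.20 mGal
Difference = -95.20 − (-29.40) = -65.80 mGal

-65.8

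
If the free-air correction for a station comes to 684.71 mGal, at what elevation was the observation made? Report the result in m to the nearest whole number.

2219

h = 684.71 / 0.3086 = 2218.76 m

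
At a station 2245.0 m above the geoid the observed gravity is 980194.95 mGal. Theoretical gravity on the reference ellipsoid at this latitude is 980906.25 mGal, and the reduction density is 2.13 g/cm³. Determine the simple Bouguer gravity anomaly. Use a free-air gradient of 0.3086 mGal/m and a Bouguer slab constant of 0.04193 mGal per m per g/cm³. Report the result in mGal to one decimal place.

Free-air correction = 0.3086 × 2245.0 = 692.81 mGal
Free-air anomaly = 980194.95 − 980906.25 + (692.81) = -18.49 mGal
Bouguer slab correction = 0.04193 × 2.13 × 2245.0 = 200.50 mGal
Simple Bouguer anomaly = -18.49 − (200.50) = -218.99 mGal

-219.0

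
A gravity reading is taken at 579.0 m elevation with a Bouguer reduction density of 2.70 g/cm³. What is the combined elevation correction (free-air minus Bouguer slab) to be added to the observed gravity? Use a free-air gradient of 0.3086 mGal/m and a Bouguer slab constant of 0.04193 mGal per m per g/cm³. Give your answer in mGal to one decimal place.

113.1

Combined gradient = 0.3086 − 0.04193 × 2.70 = 0.1953890 mGal/m
Combined elevation correction = 0.1953890 × 579.0 = 113.1 mGal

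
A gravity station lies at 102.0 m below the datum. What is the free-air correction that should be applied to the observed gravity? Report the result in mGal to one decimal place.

Free-air correction = 0.3086 × -102.0 = -31.5 mGal

-31.5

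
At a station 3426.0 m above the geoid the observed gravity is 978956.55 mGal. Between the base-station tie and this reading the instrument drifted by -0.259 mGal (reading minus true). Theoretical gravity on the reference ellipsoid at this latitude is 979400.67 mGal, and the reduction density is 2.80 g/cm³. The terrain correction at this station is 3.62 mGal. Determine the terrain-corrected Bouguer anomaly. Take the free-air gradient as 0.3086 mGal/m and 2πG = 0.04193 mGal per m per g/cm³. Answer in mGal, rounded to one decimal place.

214.8

Drift-corrected reading = 978956.55 − (-0.259) = 978956.809 mGal
Free-air correction = 0.3086 × 3426.0 = 1057.26 mGal
Free-air anomaly = 978956.809 − 979400.67 + (1057.26) = 613.399 mGal
Bouguer slab correction = 0.04193 × 2.80 × 3426.0 = 402.23 mGal
Simple Bouguer anomaly = 613.399 − (402.23) = 211.169 mGal
Complete Bouguer anomaly = 211.169 + 3.62 = 214.789 mGal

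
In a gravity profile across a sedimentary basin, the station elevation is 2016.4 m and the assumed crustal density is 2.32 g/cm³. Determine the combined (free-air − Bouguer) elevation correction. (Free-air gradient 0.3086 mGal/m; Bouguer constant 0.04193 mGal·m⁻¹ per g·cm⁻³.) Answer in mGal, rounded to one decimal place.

Combined gradient = 0.3086 − 0.04193 × 2.32 = 0.2113224 mGal/m
Combined elevation correction = 0.2113224 × 2016.4 = 426.1 mGal

426.1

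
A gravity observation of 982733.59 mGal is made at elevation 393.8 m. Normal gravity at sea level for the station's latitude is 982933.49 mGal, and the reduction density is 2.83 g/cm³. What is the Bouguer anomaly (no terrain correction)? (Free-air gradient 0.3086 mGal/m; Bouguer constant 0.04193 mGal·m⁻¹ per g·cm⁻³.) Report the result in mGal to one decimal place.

-125.1

Free-air correction = 0.3086 × 393.8 = 121.53 mGal
Free-air anomaly = 982733.59 − 982933.49 + (121.53) = -78.37 mGal
Bouguer slab correction = 0.04193 × 2.83 × 393.8 = 46.73 mGal
Simple Bouguer anomaly = -78.37 − (46.73) = -125.10 mGal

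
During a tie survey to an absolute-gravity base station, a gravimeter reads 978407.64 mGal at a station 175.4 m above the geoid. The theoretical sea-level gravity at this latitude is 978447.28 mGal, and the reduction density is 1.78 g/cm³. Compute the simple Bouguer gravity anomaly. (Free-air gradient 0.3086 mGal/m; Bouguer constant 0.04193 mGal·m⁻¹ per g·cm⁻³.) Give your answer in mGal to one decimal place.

1.4

Free-air correction = 0.3086 × 175.4 = 54.13 mGal
Free-air anomaly = 978407.64 − 978447.28 + (54.13) = 14.49 mGal
Bouguer slab correction = 0.04193 × 1.78 × 175.4 = 13.09 mGal
Simple Bouguer anomaly = 14.49 − (13.09) = 1.40 mGal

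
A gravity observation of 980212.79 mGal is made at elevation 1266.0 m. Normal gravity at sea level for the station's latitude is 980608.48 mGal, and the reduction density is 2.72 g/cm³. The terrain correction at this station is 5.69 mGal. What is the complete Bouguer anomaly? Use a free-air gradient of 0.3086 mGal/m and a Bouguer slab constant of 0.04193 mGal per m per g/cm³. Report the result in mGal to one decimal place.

Free-air correction = 0.3086 × 1266.0 = 390.69 mGal
Free-air anomaly = 980212.79 − 980608.48 + (390.69) = -5.00 mGal
Bouguer slab correction = 0.04193 × 2.72 × 1266.0 = 144.39 mGal
Simple Bouguer anomaly = -5.00 − (144.39) = -149.39 mGal
Complete Bouguer anomaly = -149.39 + 5.69 = -143.70 mGal

-143.7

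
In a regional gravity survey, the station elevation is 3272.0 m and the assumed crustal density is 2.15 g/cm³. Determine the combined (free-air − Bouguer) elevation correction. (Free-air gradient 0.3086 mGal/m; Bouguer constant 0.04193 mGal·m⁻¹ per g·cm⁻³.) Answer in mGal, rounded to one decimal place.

714.8

Combined gradient = 0.3086 − 0.04193 × 2.15 = 0.2184505 mGal/m
Combined elevation correction = 0.2184505 × 3272.0 = 714.8 mGal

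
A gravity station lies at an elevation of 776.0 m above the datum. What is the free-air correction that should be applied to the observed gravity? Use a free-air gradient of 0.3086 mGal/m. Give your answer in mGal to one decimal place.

Free-air correction = 0.3086 × 776.0 = 239.5 mGal

239.5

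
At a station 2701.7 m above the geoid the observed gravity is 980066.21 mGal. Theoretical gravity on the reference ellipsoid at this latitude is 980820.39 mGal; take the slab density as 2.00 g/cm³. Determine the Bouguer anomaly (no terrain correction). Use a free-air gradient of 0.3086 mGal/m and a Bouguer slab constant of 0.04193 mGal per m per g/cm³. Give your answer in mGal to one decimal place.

Free-air correction = 0.3086 × 2701.7 = 833.74 mGal
Free-air anomaly = 980066.21 − 980820.39 + (833.74) = 79.56 mGal
Bouguer slab correction = 0.04193 × 2.00 × 2701.7 = 226.56 mGal
Simple Bouguer anomaly = 79.56 − (226.56) = -147.00 mGal

-147.0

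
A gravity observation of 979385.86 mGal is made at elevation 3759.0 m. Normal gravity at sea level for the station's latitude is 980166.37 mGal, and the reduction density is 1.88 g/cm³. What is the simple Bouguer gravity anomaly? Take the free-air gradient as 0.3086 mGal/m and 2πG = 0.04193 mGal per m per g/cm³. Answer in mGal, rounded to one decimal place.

83.2

Free-air correction = 0.3086 × 3759.0 = 1160.03 mGal
Free-air anomaly = 979385.86 − 980166.37 + (1160.03) = 379.52 mGal
Bouguer slab correction = 0.04193 × 1.88 × 3759.0 = 296.32 mGal
Simple Bouguer anomaly = 379.52 − (296.32) = 83.20 mGal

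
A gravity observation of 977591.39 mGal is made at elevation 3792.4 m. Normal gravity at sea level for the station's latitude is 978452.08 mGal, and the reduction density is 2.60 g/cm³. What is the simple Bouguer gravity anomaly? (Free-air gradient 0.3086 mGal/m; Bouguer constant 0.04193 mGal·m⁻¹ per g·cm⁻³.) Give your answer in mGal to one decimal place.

Free-air correction = 0.3086 × 3792.4 = 1170.33 mGal
Free-air anomaly = 977591.39 − 978452.08 + (1170.33) = 309.64 mGal
Bouguer slab correction = 0.04193 × 2.60 × 3792.4 = 413.44 mGal
Simple Bouguer anomaly = 309.64 − (413.44) = -103.80 mGal

-103.8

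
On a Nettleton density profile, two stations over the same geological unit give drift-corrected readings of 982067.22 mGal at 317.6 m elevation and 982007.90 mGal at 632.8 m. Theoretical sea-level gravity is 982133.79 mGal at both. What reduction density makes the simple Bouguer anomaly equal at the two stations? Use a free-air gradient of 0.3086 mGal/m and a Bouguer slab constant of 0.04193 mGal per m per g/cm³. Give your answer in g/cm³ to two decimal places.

Δg_obs = 982007.90 − 982067.22 = -59.32 mGal over Δh = 632.8 − 317.6 = 315.2 m
Equal Bouguer anomalies ⇒ Δg_obs + (0.3086 − 0.04193ρ)·Δh = 0
0.3086 − 0.04193ρ = −Δg_obs/Δh = 0.18820
ρ = (0.3086 − 0.18820) / 0.04193 = 2.87 g/cm³

2.87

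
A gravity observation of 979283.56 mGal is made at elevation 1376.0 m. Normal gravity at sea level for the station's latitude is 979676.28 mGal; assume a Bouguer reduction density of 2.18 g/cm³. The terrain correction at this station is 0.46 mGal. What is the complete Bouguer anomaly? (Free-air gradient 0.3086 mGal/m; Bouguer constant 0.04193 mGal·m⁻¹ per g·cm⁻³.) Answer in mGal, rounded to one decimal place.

-93.4

Free-air correction = 0.3086 × 1376.0 = 424.63 mGal
Free-air anomaly = 979283.56 − 979676.28 + (424.63) = 31.91 mGal
Bouguer slab correction = 0.04193 × 2.18 × 1376.0 = 125.78 mGal
Simple Bouguer anomaly = 31.91 − (125.78) = -93.87 mGal
Complete Bouguer anomaly = -93.87 + 0.46 = -93.41 mGal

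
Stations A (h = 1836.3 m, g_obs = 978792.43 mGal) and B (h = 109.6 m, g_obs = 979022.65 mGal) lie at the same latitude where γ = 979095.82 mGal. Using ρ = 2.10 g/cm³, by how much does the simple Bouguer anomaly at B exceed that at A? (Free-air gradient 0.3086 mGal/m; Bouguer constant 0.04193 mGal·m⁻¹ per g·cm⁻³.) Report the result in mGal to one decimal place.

-150.6

Δg_SB(A) = 978792.43 − 979095.82 + 0.3086×1836.3 − 0.04193×2.10×1836.3 = 101.60 mGal
Δg_SB(B) = 979022.65 − 979095.82 + 0.3086×109.6 − 0.04193×2.10×109.6 = -49.00 mGal
Difference = -49.00 − (101.60) = -150.60 mGal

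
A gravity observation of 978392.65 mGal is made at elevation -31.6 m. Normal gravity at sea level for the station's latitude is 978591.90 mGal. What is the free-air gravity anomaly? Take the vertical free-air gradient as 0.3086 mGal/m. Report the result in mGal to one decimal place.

Free-air correction = 0.3086 × -31.6 = -9.75 mGal
Free-air anomaly = 978392.65 − 978591.90 + (-9.75) = -209.00 mGal

-209.0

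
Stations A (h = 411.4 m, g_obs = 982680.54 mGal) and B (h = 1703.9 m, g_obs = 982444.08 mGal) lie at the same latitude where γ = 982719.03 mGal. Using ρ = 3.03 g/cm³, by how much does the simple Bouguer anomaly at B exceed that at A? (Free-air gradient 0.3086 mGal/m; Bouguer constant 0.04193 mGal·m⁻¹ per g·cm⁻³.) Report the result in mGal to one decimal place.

-1.8

Δg_SB(A) = 982680.54 − 982719.03 + 0.3086×411.4 − 0.04193×3.03×411.4 = 36.20 mGal
Δg_SB(B) = 982444.08 − 982719.03 + 0.3086×1703.9 − 0.04193×3.03×1703.9 = 34.40 mGal
Difference = 34.40 − (36.20) = -1.80 mGal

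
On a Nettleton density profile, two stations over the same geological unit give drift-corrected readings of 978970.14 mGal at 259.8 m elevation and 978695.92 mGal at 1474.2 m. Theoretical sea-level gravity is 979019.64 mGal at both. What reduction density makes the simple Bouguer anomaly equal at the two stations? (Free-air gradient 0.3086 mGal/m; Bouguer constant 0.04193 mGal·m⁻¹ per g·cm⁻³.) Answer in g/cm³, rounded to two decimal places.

1.97

Δg_obs = 978695.92 − 978970.14 = -274.22 mGal over Δh = 1474.2 − 259.8 = 1214.4 m
Equal Bouguer anomalies ⇒ Δg_obs + (0.3086 − 0.04193ρ)·Δh = 0
0.3086 − 0.04193ρ = −Δg_obs/Δh = 0.22581
ρ = (0.3086 − 0.22581) / 0.04193 = 1.97 g/cm³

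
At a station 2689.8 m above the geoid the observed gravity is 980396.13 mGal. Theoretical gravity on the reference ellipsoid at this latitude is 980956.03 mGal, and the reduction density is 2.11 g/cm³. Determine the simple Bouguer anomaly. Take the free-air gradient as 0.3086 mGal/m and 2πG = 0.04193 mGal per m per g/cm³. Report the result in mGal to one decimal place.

Free-air correction = 0.3086 × 2689.8 = 830.07 mGal
Free-air anomaly = 980396.13 − 980956.03 + (830.07) = 270.17 mGal
Bouguer slab correction = 0.04193 × 2.11 × 2689.8 = 237.97 mGal
Simple Bouguer anomaly = 270.17 − (237.97) = 32.20 mGal

32.2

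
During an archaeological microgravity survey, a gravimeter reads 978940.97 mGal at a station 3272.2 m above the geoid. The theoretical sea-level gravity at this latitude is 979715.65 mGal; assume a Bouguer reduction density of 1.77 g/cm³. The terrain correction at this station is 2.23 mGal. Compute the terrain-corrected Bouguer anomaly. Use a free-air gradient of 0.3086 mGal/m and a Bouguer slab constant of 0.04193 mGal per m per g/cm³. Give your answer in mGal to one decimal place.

-5.5

Free-air correction = 0.3086 × 3272.2 = 1009.80 mGal
Free-air anomaly = 978940.97 − 979715.65 + (1009.80) = 235.12 mGal
Bouguer slab correction = 0.04193 × 1.77 × 3272.2 = 242.85 mGal
Simple Bouguer anomaly = 235.12 − (242.85) = -7.73 mGal
Complete Bouguer anomaly = -7.73 + 2.23 = -5.50 mGal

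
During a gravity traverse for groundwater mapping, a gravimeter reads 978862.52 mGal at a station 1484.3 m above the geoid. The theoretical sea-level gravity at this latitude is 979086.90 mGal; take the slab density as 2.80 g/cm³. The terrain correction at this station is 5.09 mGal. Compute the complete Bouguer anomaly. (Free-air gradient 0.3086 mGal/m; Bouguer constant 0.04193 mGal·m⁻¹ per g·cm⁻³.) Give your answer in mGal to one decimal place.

Free-air correction = 0.3086 × 1484.3 = 458.05 mGal
Free-air anomaly = 978862.52 − 979086.90 + (458.05) = 233.67 mGal
Bouguer slab correction = 0.04193 × 2.80 × 1484.3 = 174.26 mGal
Simple Bouguer anomaly = 233.67 − (174.26) = 59.41 mGal
Complete Bouguer anomaly = 59.41 + 5.09 = 64.50 mGal

64.5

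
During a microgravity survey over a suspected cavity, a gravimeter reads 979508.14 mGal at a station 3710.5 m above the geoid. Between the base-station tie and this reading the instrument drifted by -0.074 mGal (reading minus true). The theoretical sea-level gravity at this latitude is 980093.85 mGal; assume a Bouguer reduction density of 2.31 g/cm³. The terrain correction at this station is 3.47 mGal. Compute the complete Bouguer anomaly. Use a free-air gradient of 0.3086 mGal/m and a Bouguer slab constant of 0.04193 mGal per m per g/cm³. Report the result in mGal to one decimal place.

203.5

Drift-corrected reading = 979508.14 − (-0.074) = 979508.214 mGal
Free-air correction = 0.3086 × 3710.5 = 1145.06 mGal
Free-air anomaly = 979508.214 − 980093.85 + (1145.06) = 559.424 mGal
Bouguer slab correction = 0.04193 × 2.31 × 3710.5 = 359.39 mGal
Simple Bouguer anomaly = 559.424 − (359.39) = 200.034 mGal
Complete Bouguer anomaly = 200.034 + 3.47 = 203.504 mGal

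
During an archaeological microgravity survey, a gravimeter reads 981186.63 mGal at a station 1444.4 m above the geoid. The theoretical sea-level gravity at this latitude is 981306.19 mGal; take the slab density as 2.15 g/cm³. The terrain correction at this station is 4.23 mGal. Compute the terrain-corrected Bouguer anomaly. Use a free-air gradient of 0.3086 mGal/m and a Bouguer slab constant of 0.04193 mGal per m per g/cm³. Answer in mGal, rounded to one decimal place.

200.2

Free-air correction = 0.3086 × 1444.4 = 445.74 mGal
Free-air anomaly = 981186.63 − 981306.19 + (445.74) = 326.18 mGal
Bouguer slab correction = 0.04193 × 2.15 × 1444.4 = 130.21 mGal
Simple Bouguer anomaly = 326.18 − (130.21) = 195.97 mGal
Complete Bouguer anomaly = 195.97 + 4.23 = 200.20 mGal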